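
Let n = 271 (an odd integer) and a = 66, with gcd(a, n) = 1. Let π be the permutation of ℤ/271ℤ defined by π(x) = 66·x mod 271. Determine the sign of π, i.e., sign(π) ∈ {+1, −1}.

-1

Orbit of 137 under x↦66x: [137, 99, 30, 83, 58, 34, 76]… (length divides ord_271(66)).
Decompose π into cycles: lengths [270, 1] (2 cycles, including the fixed point 0).
271 − 2 = 269 transpositions; sign(π) = (−1)^269 = -1.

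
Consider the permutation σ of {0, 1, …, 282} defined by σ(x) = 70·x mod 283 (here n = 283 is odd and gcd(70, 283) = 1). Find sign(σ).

Start at x=112: 112 → 199 → 63 → 165 → 230 → 252 → 94 → … (one orbit).
Cycle lengths of π_70 on ℤ/283ℤ: [141, 141, 1]; 3 cycles in total.
283 − 3 = 280 transpositions; sign(π) = (−1)^280 = +1.
The Jacobi symbol (70|283) = +1 (Zolotarev) agrees.

+1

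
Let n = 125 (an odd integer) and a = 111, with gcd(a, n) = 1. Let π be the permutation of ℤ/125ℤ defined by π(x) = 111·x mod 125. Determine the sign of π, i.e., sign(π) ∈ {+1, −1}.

+1

Trace 41: π^k(41) = [41, 51, 36, 121, 56, 91, 101] for k=0..6.
The orbit structure of x ↦ 111x mod 125: 13 orbits of sizes [25, 25, 25, 25, 5, 5, 5, 5, 1, 1, 1, 1, 1].
Σ(ℓ_i−1) = 125−13 = 112; sign = (−1)^112 = +1.
Via Zolotarev, sign(π_{111}) = (111|125) = +1.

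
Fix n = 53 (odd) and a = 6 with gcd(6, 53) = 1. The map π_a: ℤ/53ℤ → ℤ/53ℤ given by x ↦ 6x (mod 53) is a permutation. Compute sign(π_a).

+1

Start at x=24: 24 → 38 → 16 → 43 → 46 → 11 → 13 → … (one orbit).
Cycle type of π: 26×2 + 1; total 3 cycles.
53 − 3 = 50 transpositions; sign(π) = (−1)^50 = +1.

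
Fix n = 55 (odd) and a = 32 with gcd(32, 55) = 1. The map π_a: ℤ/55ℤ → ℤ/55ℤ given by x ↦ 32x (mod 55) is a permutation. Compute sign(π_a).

Trace 1: π^k(1) = [1, 32, 34, 43] for k=0..3.
π_32 has 17 disjoint cycles with lengths [4, 4, 4, 4, 4, 4, 4, 4, 4, 4, 4, 2, 2, 2, 2, 2, 1] on {0,…,54}.
With 17 cycles on 55 points, sign = (−1)^{55−17} = +1.
Check: (32/55) = +1 by Zolotarev.

+1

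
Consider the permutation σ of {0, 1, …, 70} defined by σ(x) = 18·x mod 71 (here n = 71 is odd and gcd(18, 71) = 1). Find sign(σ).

+1

Orbit of 60 under x↦18x: [60, 15, 57, 32, 8, 2, 36]… (length divides ord_71(18)).
The orbit structure of x ↦ 18x mod 71: 3 orbits of sizes [35, 35, 1].
Σ(ℓ_i−1) = 71−3 = 68; sign = (−1)^68 = +1.
(18|71)_J = +1 (Zolotarev's lemma cross-check).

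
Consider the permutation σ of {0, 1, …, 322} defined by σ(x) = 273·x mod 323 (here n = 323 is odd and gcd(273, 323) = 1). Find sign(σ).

+1

Trace 273: π^k(273) = [273, 239, 1] for k=0..2.
π_273 has 119 disjoint cycles with lengths [3, 3, 3, 3, 3, 3, 3, 3, 3, 3, 3, 3, 3, 3, 3, 3, 3, 3, 3, 3, 3, 3, 3, 3, 3, 3, 3, 3, 3, 3, 3, 3, 3, 3, 3, 3, 3, 3, 3, 3, 3, 3, 3, 3, 3, 3, 3, 3, 3, 3, 3, 3, 3, 3, 3, 3, 3, 3, 3, 3, 3, 3, 3, 3, 3, 3, 3, 3, 3, 3, 3, 3, 3, 3, 3, 3, 3, 3, 3, 3, 3, 3, 3, 3, 3, 3, 3, 3, 3, 3, 3, 3, 3, 3, 3, 3, 3, 3, 3, 3, 3, 3, 1, 1, 1, 1, 1, 1, 1, 1, 1, 1, 1, 1, 1, 1, 1, 1, 1] on {0,…,322}.
Σ(ℓ_i−1) = 323−119 = 204; sign = (−1)^204 = +1.
Zolotarev: (273|323) = +1, matching the cycle-count sign.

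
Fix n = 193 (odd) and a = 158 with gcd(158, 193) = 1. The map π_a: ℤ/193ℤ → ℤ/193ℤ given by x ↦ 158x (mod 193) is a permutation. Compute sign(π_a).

Trace 150: π^k(150) = [150, 154, 14, 89, 166, 173, 121] for k=0..6.
4 cycles of lengths [64, 64, 64, 1].
4 cycles on 193: each ℓ→(−1)^(ℓ−1), product (−1)^189 = -1.
Via Zolotarev, sign(π_{158}) = (158|193) = -1.

-1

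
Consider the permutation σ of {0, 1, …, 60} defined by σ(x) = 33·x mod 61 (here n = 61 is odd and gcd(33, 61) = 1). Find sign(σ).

Trace 20: π^k(20) = [20, 50, 3, 38, 34, 24, 60] for k=0..6.
4 cycles of lengths [20, 20, 20, 1].
n − c = 61 − 4 = 57; sign = (−1)^57 = -1.

-1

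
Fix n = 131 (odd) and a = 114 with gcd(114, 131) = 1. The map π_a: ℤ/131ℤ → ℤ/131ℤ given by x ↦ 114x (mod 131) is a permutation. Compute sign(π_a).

Trace 43: π^k(43) = [43, 55, 113, 44, 38, 9, 109] for k=0..6.
Cycle type of π: 65×2 + 1; total 3 cycles.
With 3 cycles on 131 points, sign = (−1)^{131−3} = +1.

+1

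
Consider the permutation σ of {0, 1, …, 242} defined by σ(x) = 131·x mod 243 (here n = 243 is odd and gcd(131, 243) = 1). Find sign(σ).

-1

Trace 152: π^k(152) = [152, 229, 110, 73, 86, 88, 107] for k=0..6.
Decompose π into cycles: lengths [162, 54, 18, 6, 2, 1] (6 cycles, including the fixed point 0).
With 6 cycles on 243 points, sign = (−1)^{243−6} = -1.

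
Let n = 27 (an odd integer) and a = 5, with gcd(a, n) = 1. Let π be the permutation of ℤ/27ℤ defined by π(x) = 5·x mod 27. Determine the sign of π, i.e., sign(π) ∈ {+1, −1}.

-1

Orbit of 23 under x↦5x: [23, 7, 8, 13, 11, 1, 5]… (length divides ord_27(5)).
Cycle lengths of π_5 on ℤ/27ℤ: [18, 6, 2, 1]; 4 cycles in total.
4 cycles on 27: each ℓ→(−1)^(ℓ−1), product (−1)^23 = -1.
Via Zolotarev, sign(π_{5}) = (5|27) = -1.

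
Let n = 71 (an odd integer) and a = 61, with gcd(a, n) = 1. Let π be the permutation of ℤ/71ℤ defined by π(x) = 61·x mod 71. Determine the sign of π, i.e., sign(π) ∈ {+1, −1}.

Orbit of 54 under x↦61x: [54, 28, 4, 31, 45, 47, 27]… (length divides ord_71(61)).
Decompose π into cycles: lengths [70, 1] (2 cycles, including the fixed point 0).
sign(π) = (−1)^{n − #cycles} = (−1)^{71−2} = (−1)^69 = -1.
Zolotarev: (61|71) = -1, matching the cycle-count sign.

-1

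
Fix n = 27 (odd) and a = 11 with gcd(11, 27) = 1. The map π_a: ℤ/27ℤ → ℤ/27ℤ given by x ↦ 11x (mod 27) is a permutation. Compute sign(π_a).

-1

Trace 17: π^k(17) = [17, 25, 5, 1, 11, 13, 8] for k=0..6.
The orbit structure of x ↦ 11x mod 27: 4 orbits of sizes [18, 6, 2, 1].
sign(π) = (−1)^{n − #cycles} = (−1)^{27−4} = (−1)^23 = -1.
Zolotarev: (11|27) = -1, matching the cycle-count sign.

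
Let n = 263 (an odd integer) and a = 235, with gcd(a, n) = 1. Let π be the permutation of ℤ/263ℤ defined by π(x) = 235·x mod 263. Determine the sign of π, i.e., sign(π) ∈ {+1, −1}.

Start at x=72: 72 → 88 → 166 → 86 → 222 → 96 → 205 → … (one orbit).
π_235 has 3 disjoint cycles with lengths [131, 131, 1] on {0,…,262}.
3 cycles on 263: each ℓ→(−1)^(ℓ−1), product (−1)^260 = +1.

+1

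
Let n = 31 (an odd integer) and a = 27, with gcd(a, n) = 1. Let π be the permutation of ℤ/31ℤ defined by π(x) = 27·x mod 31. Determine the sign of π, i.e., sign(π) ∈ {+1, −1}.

Orbit of 15 under x↦27x: [15, 2, 23, 1, 27, 16, 29]… (length divides ord_31(27)).
Cycle lengths of π_27 on ℤ/31ℤ: [10, 10, 10, 1]; 4 cycles in total.
4 cycles on 31: each ℓ→(−1)^(ℓ−1), product (−1)^27 = -1.

-1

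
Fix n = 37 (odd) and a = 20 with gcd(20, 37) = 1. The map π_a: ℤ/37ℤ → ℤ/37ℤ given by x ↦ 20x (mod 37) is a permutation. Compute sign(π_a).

-1

Start at x=35: 35 → 34 → 14 → 21 → 13 → 1 → 20 → … (one orbit).
Decompose π into cycles: lengths [36, 1] (2 cycles, including the fixed point 0).
n − c = 37 − 2 = 35; sign = (−1)^35 = -1.
Check: (20/37) = -1 by Zolotarev.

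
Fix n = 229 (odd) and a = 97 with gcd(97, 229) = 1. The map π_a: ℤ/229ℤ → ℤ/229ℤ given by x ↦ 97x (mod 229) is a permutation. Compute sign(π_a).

+1

Trace 204: π^k(204) = [204, 94, 187, 48, 76, 44, 146] for k=0..6.
Cycle lengths of π_97 on ℤ/229ℤ: [114, 114, 1]; 3 cycles in total.
3 cycles on 229: each ℓ→(−1)^(ℓ−1), product (−1)^226 = +1.
(97|229)_J = +1 (Zolotarev's lemma cross-check).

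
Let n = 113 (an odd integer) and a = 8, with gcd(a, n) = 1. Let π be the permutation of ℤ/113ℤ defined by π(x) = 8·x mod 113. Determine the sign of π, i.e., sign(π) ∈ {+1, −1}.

+1

Start at x=98: 98 → 106 → 57 → 4 → 32 → 30 → 14 → … (one orbit).
5 cycles of lengths [28, 28, 28, 28, 1].
5 cycles on 113: each ℓ→(−1)^(ℓ−1), product (−1)^108 = +1.
(8|113)_J = +1 (Zolotarev's lemma cross-check).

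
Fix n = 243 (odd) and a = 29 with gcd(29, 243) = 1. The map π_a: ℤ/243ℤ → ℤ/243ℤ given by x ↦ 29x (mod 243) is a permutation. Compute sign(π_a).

Orbit of 196 under x↦29x: [196, 95, 82, 191, 193, 8, 232]… (length divides ord_243(29)).
Cycle lengths of π_29 on ℤ/243ℤ: [162, 54, 18, 6, 2, 1]; 6 cycles in total.
243 − 6 = 237 transpositions; sign(π) = (−1)^237 = -1.
Via Zolotarev, sign(π_{29}) = (29|243) = -1.

-1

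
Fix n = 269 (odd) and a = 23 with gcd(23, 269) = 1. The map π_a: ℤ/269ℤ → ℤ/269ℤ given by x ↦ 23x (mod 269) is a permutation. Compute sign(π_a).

+1

Orbit of 125 under x↦23x: [125, 185, 220, 218, 172, 190, 66]… (length divides ord_269(23)).
The orbit structure of x ↦ 23x mod 269: 5 orbits of sizes [67, 67, 67, 67, 1].
Σ(ℓ_i−1) = 269−5 = 264; sign = (−1)^264 = +1.
Zolotarev: (23|269) = +1, matching the cycle-count sign.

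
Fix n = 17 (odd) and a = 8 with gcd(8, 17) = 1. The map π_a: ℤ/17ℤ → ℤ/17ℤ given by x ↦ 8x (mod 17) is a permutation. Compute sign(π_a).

Orbit of 16 under x↦8x: [16, 9, 4, 15, 1, 8, 13]… (length divides ord_17(8)).
Decompose π into cycles: lengths [8, 8, 1] (3 cycles, including the fixed point 0).
With 3 cycles on 17 points, sign = (−1)^{17−3} = +1.

+1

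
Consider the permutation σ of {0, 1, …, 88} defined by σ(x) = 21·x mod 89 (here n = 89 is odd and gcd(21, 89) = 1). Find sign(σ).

+1

Trace 81: π^k(81) = [81, 10, 32, 49, 50, 71, 67] for k=0..6.
3 cycles of lengths [44, 44, 1].
n − c = 89 − 3 = 86; sign = (−1)^86 = +1.
(21|89)_J = +1 (Zolotarev's lemma cross-check).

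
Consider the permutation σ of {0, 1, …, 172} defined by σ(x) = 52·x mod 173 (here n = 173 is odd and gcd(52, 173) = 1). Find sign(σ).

+1

Orbit of 160 under x↦52x: [160, 16, 140, 14, 36, 142, 118]… (length divides ord_173(52)).
π_52 has 5 disjoint cycles with lengths [43, 43, 43, 43, 1] on {0,…,172}.
Σ(ℓ_i−1) = 173−5 = 168; sign = (−1)^168 = +1.
Zolotarev: (52|173) = +1, matching the cycle-count sign.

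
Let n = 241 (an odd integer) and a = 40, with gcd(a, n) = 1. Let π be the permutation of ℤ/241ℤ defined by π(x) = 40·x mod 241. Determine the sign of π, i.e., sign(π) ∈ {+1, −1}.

Trace 150: π^k(150) = [150, 216, 205, 6, 240, 201, 87] for k=0..6.
Cycle type of π: 20×12 + 1; total 13 cycles.
13 cycles on 241: each ℓ→(−1)^(ℓ−1), product (−1)^228 = +1.

+1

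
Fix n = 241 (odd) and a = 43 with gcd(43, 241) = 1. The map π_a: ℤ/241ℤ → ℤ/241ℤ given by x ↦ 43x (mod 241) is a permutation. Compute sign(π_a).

-1

Trace 215: π^k(215) = [215, 87, 126, 116, 168, 235, 224] for k=0..6.
π_43 has 4 disjoint cycles with lengths [80, 80, 80, 1] on {0,…,240}.
241 − 4 = 237 transpositions; sign(π) = (−1)^237 = -1.
Check: (43/241) = -1 by Zolotarev.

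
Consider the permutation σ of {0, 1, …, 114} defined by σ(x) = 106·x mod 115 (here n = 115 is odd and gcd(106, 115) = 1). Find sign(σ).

-1

Trace 66: π^k(66) = [66, 96, 56, 71, 51, 1, 106] for k=0..6.
10 cycles of lengths [22, 22, 22, 22, 22, 1, 1, 1, 1, 1].
n − c = 115 − 10 = 105; sign = (−1)^105 = -1.
Check: (106/115) = -1 by Zolotarev.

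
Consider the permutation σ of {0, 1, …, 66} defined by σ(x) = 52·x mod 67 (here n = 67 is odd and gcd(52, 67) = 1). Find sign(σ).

-1

Start at x=1: 1 → 52 → 24 → 42 → 40 → 3 → 22 → … (one orbit).
The orbit structure of x ↦ 52x mod 67: 4 orbits of sizes [22, 22, 22, 1].
67 − 4 = 63 transpositions; sign(π) = (−1)^63 = -1.
(52|67)_J = -1 (Zolotarev's lemma cross-check).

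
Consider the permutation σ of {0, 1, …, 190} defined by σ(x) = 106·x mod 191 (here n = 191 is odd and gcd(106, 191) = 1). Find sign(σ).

Trace 160: π^k(160) = [160, 152, 68, 141, 48, 122, 135] for k=0..6.
Cycle type of π: 190 + 1; total 2 cycles.
n − c = 191 − 2 = 189; sign = (−1)^189 = -1.
(106|191)_J = -1 (Zolotarev's lemma cross-check).

-1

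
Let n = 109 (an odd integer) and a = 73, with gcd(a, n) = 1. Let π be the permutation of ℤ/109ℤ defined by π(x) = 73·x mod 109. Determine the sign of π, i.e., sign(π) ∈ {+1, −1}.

Start at x=80: 80 → 63 → 21 → 7 → 75 → 25 → 81 → … (one orbit).
5 cycles of lengths [27, 27, 27, 27, 1].
With 5 cycles on 109 points, sign = (−1)^{109−5} = +1.
Check: (73/109) = +1 by Zolotarev.

+1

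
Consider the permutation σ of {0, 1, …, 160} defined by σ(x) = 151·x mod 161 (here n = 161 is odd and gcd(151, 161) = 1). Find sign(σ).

+1

Start at x=93: 93 → 36 → 123 → 58 → 64 → 4 → 121 → … (one orbit).
Cycle type of π: 33×4 + 11×2 + 3×2 + 1; total 9 cycles.
n − c = 161 − 9 = 152; sign = (−1)^152 = +1.
Via Zolotarev, sign(π_{151}) = (151|161) = +1.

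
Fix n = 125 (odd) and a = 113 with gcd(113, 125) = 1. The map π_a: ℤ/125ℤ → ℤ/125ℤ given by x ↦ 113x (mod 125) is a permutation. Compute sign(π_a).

Start at x=36: 36 → 68 → 59 → 42 → 121 → 48 → 49 → … (one orbit).
The orbit structure of x ↦ 113x mod 125: 4 orbits of sizes [100, 20, 4, 1].
4 cycles on 125: each ℓ→(−1)^(ℓ−1), product (−1)^121 = -1.
Zolotarev: (113|125) = -1, matching the cycle-count sign.

-1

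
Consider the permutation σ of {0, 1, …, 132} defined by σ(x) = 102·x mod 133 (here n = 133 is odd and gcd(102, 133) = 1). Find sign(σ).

+1

Start at x=30: 30 → 1 → 102 → 30 (one orbit).
The orbit structure of x ↦ 102x mod 133: 45 orbits of sizes [3, 3, 3, 3, 3, 3, 3, 3, 3, 3, 3, 3, 3, 3, 3, 3, 3, 3, 3, 3, 3, 3, 3, 3, 3, 3, 3, 3, 3, 3, 3, 3, 3, 3, 3, 3, 3, 3, 3, 3, 3, 3, 3, 3, 1].
sign(π) = (−1)^{n − #cycles} = (−1)^{133−45} = (−1)^88 = +1.
Check: (102/133) = +1 by Zolotarev.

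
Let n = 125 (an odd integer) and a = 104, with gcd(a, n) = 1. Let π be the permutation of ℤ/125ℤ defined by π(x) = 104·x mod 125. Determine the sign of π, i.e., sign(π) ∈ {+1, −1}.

Trace 109: π^k(109) = [109, 86, 69, 51, 54, 116, 64] for k=0..6.
Cycle type of π: 50×2 + 10×2 + 2×2 + 1; total 7 cycles.
Σ(ℓ_i−1) = 125−7 = 118; sign = (−1)^118 = +1.
Zolotarev: (104|125) = +1, matching the cycle-count sign.

+1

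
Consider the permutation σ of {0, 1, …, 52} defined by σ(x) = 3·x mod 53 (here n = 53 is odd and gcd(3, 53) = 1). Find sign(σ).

-1

Start at x=40: 40 → 14 → 42 → 20 → 7 → 21 → 10 → … (one orbit).
The orbit structure of x ↦ 3x mod 53: 2 orbits of sizes [52, 1].
sign(π) = (−1)^{n − #cycles} = (−1)^{53−2} = (−1)^51 = -1.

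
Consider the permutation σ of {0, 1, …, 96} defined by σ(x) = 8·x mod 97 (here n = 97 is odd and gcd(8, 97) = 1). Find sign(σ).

+1

Trace 50: π^k(50) = [50, 12, 96, 89, 33, 70, 75] for k=0..6.
The orbit structure of x ↦ 8x mod 97: 7 orbits of sizes [16, 16, 16, 16, 16, 16, 1].
n − c = 97 − 7 = 90; sign = (−1)^90 = +1.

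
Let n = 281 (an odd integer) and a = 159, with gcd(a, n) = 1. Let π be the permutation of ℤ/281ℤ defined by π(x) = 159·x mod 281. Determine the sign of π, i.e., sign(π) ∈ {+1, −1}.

-1

Trace 50: π^k(50) = [50, 82, 112, 105, 116, 179, 80] for k=0..6.
The orbit structure of x ↦ 159x mod 281: 2 orbits of sizes [280, 1].
Σ(ℓ_i−1) = 281−2 = 279; sign = (−1)^279 = -1.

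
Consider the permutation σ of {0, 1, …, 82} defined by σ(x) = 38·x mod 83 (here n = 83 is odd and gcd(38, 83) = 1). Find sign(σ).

+1

Start at x=49: 49 → 36 → 40 → 26 → 75 → 28 → 68 → … (one orbit).
Decompose π into cycles: lengths [41, 41, 1] (3 cycles, including the fixed point 0).
Σ(ℓ_i−1) = 83−3 = 80; sign = (−1)^80 = +1.
Zolotarev: (38|83) = +1, matching the cycle-count sign.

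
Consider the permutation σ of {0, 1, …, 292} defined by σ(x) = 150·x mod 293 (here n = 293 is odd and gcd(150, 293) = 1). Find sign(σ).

+1

Trace 283: π^k(283) = [283, 258, 24, 84, 1, 150, 232] for k=0..6.
Cycle type of π: 73×4 + 1; total 5 cycles.
5 cycles on 293: each ℓ→(−1)^(ℓ−1), product (−1)^288 = +1.
Via Zolotarev, sign(π_{150}) = (150|293) = +1.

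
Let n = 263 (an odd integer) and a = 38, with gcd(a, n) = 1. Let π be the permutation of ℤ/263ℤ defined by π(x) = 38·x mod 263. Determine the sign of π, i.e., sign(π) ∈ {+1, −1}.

-1

Start at x=130: 130 → 206 → 201 → 11 → 155 → 104 → 7 → … (one orbit).
Decompose π into cycles: lengths [262, 1] (2 cycles, including the fixed point 0).
n − c = 263 − 2 = 261; sign = (−1)^261 = -1.
(38|263)_J = -1 (Zolotarev's lemma cross-check).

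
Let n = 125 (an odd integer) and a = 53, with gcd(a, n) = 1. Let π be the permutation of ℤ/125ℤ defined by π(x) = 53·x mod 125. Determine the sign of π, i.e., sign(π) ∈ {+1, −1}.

-1

Trace 7: π^k(7) = [7, 121, 38, 14, 117, 76, 28] for k=0..6.
4 cycles of lengths [100, 20, 4, 1].
Σ(ℓ_i−1) = 125−4 = 121; sign = (−1)^121 = -1.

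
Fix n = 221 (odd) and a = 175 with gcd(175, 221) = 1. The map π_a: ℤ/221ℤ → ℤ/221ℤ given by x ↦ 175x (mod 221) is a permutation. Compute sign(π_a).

Start at x=215: 215 → 55 → 122 → 134 → 24 → 1 → 175 → … (one orbit).
Decompose π into cycles: lengths [48, 48, 48, 48, 16, 12, 1] (7 cycles, including the fixed point 0).
n − c = 221 − 7 = 214; sign = (−1)^214 = +1.

+1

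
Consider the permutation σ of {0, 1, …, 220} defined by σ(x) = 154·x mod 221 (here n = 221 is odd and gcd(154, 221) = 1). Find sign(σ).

-1

Trace 1: π^k(1) = [1, 154, 69, 18, 120, 137, 103] for k=0..6.
Cycle type of π: 12×17 + 1×17; total 34 cycles.
221 − 34 = 187 transpositions; sign(π) = (−1)^187 = -1.
(154|221)_J = -1 (Zolotarev's lemma cross-check).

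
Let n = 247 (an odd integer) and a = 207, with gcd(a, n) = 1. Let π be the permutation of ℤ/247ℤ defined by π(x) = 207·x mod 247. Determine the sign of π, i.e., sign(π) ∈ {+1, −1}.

Trace 131: π^k(131) = [131, 194, 144, 168, 196, 64, 157] for k=0..6.
21 cycles of lengths [18, 18, 18, 18, 18, 18, 18, 18, 18, 18, 18, 18, 9, 9, 2, 2, 2, 2, 2, 2, 1].
247 − 21 = 226 transpositions; sign(π) = (−1)^226 = +1.

+1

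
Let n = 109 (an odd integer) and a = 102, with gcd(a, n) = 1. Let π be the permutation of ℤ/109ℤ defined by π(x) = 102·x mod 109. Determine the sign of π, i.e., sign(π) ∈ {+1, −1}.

+1

Start at x=15: 15 → 4 → 81 → 87 → 45 → 12 → 25 → … (one orbit).
Cycle lengths of π_102 on ℤ/109ℤ: [54, 54, 1]; 3 cycles in total.
109 − 3 = 106 transpositions; sign(π) = (−1)^106 = +1.
The Jacobi symbol (102|109) = +1 (Zolotarev) agrees.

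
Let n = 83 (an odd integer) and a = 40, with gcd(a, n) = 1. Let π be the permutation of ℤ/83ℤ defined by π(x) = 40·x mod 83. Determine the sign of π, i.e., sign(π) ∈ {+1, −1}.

Start at x=51: 51 → 48 → 11 → 25 → 4 → 77 → 9 → … (one orbit).
Decompose π into cycles: lengths [41, 41, 1] (3 cycles, including the fixed point 0).
Σ(ℓ_i−1) = 83−3 = 80; sign = (−1)^80 = +1.

+1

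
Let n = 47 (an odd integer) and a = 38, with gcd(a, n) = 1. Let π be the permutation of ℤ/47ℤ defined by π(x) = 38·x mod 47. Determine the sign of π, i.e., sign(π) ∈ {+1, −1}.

Trace 37: π^k(37) = [37, 43, 36, 5, 2, 29, 21] for k=0..6.
Cycle lengths of π_38 on ℤ/47ℤ: [46, 1]; 2 cycles in total.
47 − 2 = 45 transpositions; sign(π) = (−1)^45 = -1.

-1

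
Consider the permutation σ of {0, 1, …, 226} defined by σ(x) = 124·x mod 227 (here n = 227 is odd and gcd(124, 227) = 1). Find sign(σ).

-1

Orbit of 177 under x↦124x: [177, 156, 49, 174, 11, 2, 21]… (length divides ord_227(124)).
2 cycles of lengths [226, 1].
2 cycles on 227: each ℓ→(−1)^(ℓ−1), product (−1)^225 = -1.
Via Zolotarev, sign(π_{124}) = (124|227) = -1.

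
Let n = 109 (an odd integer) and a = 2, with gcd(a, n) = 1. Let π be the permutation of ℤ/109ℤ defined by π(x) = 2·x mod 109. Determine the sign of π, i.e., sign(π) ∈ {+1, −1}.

-1

Orbit of 75 under x↦2x: [75, 41, 82, 55, 1, 2, 4]… (length divides ord_109(2)).
The orbit structure of x ↦ 2x mod 109: 4 orbits of sizes [36, 36, 36, 1].
n − c = 109 − 4 = 105; sign = (−1)^105 = -1.
Zolotarev: (2|109) = -1, matching the cycle-count sign.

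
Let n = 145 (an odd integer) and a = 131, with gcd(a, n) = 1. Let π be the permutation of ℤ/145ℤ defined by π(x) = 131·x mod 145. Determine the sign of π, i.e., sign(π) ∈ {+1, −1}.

Orbit of 76 under x↦131x: [76, 96, 106, 111, 41, 6, 61]… (length divides ord_145(131)).
Cycle lengths of π_131 on ℤ/145ℤ: [28, 28, 28, 28, 28, 1, 1, 1, 1, 1]; 10 cycles in total.
145 − 10 = 135 transpositions; sign(π) = (−1)^135 = -1.
(131|145)_J = -1 (Zolotarev's lemma cross-check).

-1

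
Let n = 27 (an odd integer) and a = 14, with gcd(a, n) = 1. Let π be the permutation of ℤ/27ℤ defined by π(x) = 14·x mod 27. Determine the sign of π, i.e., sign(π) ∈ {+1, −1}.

-1

Start at x=10: 10 → 5 → 16 → 8 → 4 → 2 → 1 → … (one orbit).
The orbit structure of x ↦ 14x mod 27: 4 orbits of sizes [18, 6, 2, 1].
4 cycles on 27: each ℓ→(−1)^(ℓ−1), product (−1)^23 = -1.
(14|27)_J = -1 (Zolotarev's lemma cross-check).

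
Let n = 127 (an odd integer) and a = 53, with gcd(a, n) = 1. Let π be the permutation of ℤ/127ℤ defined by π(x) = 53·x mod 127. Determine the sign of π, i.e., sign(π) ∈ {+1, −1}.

-1

Trace 20: π^k(20) = [20, 44, 46, 25, 55, 121, 63] for k=0..6.
Cycle type of π: 126 + 1; total 2 cycles.
2 cycles on 127: each ℓ→(−1)^(ℓ−1), product (−1)^125 = -1.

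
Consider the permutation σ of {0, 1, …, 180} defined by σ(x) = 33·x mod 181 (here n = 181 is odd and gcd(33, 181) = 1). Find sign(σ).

Trace 138: π^k(138) = [138, 29, 52, 87, 156, 80, 106] for k=0..6.
Cycle type of π: 90×2 + 1; total 3 cycles.
181 − 3 = 178 transpositions; sign(π) = (−1)^178 = +1.

+1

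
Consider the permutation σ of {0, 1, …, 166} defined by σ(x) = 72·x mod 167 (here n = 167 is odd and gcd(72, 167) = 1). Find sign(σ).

+1

Start at x=11: 11 → 124 → 77 → 33 → 38 → 64 → 99 → … (one orbit).
The orbit structure of x ↦ 72x mod 167: 3 orbits of sizes [83, 83, 1].
3 cycles on 167: each ℓ→(−1)^(ℓ−1), product (−1)^164 = +1.
Zolotarev: (72|167) = +1, matching the cycle-count sign.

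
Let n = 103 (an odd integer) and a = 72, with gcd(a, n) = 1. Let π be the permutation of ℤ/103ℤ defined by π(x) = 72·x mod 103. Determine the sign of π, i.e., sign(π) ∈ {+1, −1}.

+1

Start at x=100: 100 → 93 → 1 → 72 → 34 → 79 → 23 → … (one orbit).
π_72 has 7 disjoint cycles with lengths [17, 17, 17, 17, 17, 17, 1] on {0,…,102}.
103 − 7 = 96 transpositions; sign(π) = (−1)^96 = +1.
Check: (72/103) = +1 by Zolotarev.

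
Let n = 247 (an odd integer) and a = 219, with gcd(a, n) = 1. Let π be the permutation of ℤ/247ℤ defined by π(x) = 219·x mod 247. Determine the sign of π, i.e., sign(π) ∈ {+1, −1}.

Trace 97: π^k(97) = [97, 1, 219, 43, 31, 120, 98] for k=0..6.
Cycle lengths of π_219 on ℤ/247ℤ: [36, 36, 36, 36, 36, 36, 18, 12, 1]; 9 cycles in total.
Σ(ℓ_i−1) = 247−9 = 238; sign = (−1)^238 = +1.
The Jacobi symbol (219|247) = +1 (Zolotarev) agrees.

+1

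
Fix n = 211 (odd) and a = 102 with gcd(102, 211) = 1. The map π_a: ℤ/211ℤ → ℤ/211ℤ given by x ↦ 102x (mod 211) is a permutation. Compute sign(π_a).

-1

Trace 147: π^k(147) = [147, 13, 60, 1, 102, 65, 89] for k=0..6.
The orbit structure of x ↦ 102x mod 211: 4 orbits of sizes [70, 70, 70, 1].
sign(π) = (−1)^{n − #cycles} = (−1)^{211−4} = (−1)^207 = -1.
The Jacobi symbol (102|211) = -1 (Zolotarev) agrees.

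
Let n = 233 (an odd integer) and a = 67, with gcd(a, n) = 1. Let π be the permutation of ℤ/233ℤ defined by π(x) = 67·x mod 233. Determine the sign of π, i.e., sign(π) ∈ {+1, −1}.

-1

Start at x=91: 91 → 39 → 50 → 88 → 71 → 97 → 208 → … (one orbit).
Decompose π into cycles: lengths [232, 1] (2 cycles, including the fixed point 0).
Σ(ℓ_i−1) = 233−2 = 231; sign = (−1)^231 = -1.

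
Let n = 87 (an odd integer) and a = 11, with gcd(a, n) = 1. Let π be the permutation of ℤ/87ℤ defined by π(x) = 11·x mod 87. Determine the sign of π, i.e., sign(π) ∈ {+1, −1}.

+1

Start at x=22: 22 → 68 → 52 → 50 → 28 → 47 → 82 → … (one orbit).
5 cycles of lengths [28, 28, 28, 2, 1].
87 − 5 = 82 transpositions; sign(π) = (−1)^82 = +1.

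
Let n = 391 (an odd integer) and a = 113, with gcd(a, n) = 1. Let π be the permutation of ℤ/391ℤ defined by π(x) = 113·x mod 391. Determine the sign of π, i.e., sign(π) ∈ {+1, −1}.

Orbit of 129 under x↦113x: [129, 110, 309, 118, 40, 219, 114]… (length divides ord_391(113)).
Cycle lengths of π_113 on ℤ/391ℤ: [176, 176, 22, 16, 1]; 5 cycles in total.
5 cycles on 391: each ℓ→(−1)^(ℓ−1), product (−1)^386 = +1.
Via Zolotarev, sign(π_{113}) = (113|391) = +1.

+1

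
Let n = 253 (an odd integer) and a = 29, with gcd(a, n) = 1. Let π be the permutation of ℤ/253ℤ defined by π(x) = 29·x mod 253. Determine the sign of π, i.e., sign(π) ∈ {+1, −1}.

-1

Trace 167: π^k(167) = [167, 36, 32, 169, 94, 196, 118] for k=0..6.
Cycle type of π: 110×2 + 11×2 + 10 + 1; total 6 cycles.
sign(π) = (−1)^{n − #cycles} = (−1)^{253−6} = (−1)^247 = -1.
The Jacobi symbol (29|253) = -1 (Zolotarev) agrees.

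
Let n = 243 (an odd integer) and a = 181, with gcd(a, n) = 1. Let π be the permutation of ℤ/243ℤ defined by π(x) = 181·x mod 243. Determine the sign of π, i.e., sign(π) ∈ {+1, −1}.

+1

Trace 145: π^k(145) = [145, 1, 181, 199, 55, 235, 10] for k=0..6.
Decompose π into cycles: lengths [27, 27, 27, 27, 27, 27, 9, 9, 9, 9, 9, 9, 3, 3, 3, 3, 3, 3, 1, 1, 1, 1, 1, 1, 1, 1, 1] (27 cycles, including the fixed point 0).
Σ(ℓ_i−1) = 243−27 = 216; sign = (−1)^216 = +1.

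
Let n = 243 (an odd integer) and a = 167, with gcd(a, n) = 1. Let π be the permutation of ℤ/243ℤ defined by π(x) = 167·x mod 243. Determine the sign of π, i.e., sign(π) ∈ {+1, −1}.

-1

Trace 25: π^k(25) = [25, 44, 58, 209, 154, 203, 124] for k=0..6.
Cycle lengths of π_167 on ℤ/243ℤ: [162, 54, 18, 6, 2, 1]; 6 cycles in total.
With 6 cycles on 243 points, sign = (−1)^{243−6} = -1.
(167|243)_J = -1 (Zolotarev's lemma cross-check).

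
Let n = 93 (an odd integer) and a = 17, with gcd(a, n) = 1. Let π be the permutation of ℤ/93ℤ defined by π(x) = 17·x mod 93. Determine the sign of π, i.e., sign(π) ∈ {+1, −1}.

Trace 83: π^k(83) = [83, 16, 86, 67, 23, 19, 44] for k=0..6.
Cycle type of π: 30×3 + 2 + 1; total 5 cycles.
With 5 cycles on 93 points, sign = (−1)^{93−5} = +1.
(17|93)_J = +1 (Zolotarev's lemma cross-check).

+1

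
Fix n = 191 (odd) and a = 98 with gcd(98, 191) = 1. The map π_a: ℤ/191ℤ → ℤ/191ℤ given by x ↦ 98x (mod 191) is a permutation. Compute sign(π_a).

+1

Start at x=5: 5 → 108 → 79 → 102 → 64 → 160 → 18 → … (one orbit).
Cycle lengths of π_98 on ℤ/191ℤ: [95, 95, 1]; 3 cycles in total.
sign(π) = (−1)^{n − #cycles} = (−1)^{191−3} = (−1)^188 = +1.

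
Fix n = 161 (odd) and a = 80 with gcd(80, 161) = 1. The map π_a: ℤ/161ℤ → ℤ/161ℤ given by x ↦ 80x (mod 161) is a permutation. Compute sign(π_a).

Trace 80: π^k(80) = [80, 121, 20, 151, 5, 78, 122] for k=0..6.
Cycle type of π: 66×2 + 22 + 6 + 1; total 5 cycles.
sign(π) = (−1)^{n − #cycles} = (−1)^{161−5} = (−1)^156 = +1.
Check: (80/161) = +1 by Zolotarev.

+1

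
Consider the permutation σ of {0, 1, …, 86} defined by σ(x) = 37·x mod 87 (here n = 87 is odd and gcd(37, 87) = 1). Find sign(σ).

Start at x=10: 10 → 22 → 31 → 16 → 70 → 67 → 43 → … (one orbit).
6 cycles of lengths [28, 28, 28, 1, 1, 1].
With 6 cycles on 87 points, sign = (−1)^{87−6} = -1.
(37|87)_J = -1 (Zolotarev's lemma cross-check).

-1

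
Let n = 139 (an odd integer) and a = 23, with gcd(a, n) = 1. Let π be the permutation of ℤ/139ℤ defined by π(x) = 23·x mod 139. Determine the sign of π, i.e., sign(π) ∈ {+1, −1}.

-1

Orbit of 105 under x↦23x: [105, 52, 84, 125, 95, 100, 76]… (length divides ord_139(23)).
Decompose π into cycles: lengths [46, 46, 46, 1] (4 cycles, including the fixed point 0).
4 cycles on 139: each ℓ→(−1)^(ℓ−1), product (−1)^135 = -1.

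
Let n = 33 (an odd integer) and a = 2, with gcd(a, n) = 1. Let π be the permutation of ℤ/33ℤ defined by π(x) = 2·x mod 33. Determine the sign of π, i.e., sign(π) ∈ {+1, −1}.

+1

Orbit of 8 under x↦2x: [8, 16, 32, 31, 29, 25, 17]… (length divides ord_33(2)).
The orbit structure of x ↦ 2x mod 33: 5 orbits of sizes [10, 10, 10, 2, 1].
n − c = 33 − 5 = 28; sign = (−1)^28 = +1.
The Jacobi symbol (2|33) = +1 (Zolotarev) agrees.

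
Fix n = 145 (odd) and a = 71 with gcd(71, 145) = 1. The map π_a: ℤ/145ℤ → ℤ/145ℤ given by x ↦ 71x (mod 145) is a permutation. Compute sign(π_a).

Trace 16: π^k(16) = [16, 121, 36, 91, 81, 96, 1] for k=0..6.
15 cycles of lengths [14, 14, 14, 14, 14, 14, 14, 14, 14, 14, 1, 1, 1, 1, 1].
15 cycles on 145: each ℓ→(−1)^(ℓ−1), product (−1)^130 = +1.

+1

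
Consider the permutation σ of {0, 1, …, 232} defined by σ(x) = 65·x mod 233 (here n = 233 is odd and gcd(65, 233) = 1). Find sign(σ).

-1

Trace 198: π^k(198) = [198, 55, 80, 74, 150, 197, 223] for k=0..6.
2 cycles of lengths [232, 1].
sign(π) = (−1)^{n − #cycles} = (−1)^{233−2} = (−1)^231 = -1.
Check: (65/233) = -1 by Zolotarev.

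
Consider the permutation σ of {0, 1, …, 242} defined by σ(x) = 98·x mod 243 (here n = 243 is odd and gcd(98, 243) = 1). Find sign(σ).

-1

Start at x=190: 190 → 152 → 73 → 107 → 37 → 224 → 82 → … (one orbit).
The orbit structure of x ↦ 98x mod 243: 14 orbits of sizes [54, 54, 54, 18, 18, 18, 6, 6, 6, 2, 2, 2, 2, 1].
With 14 cycles on 243 points, sign = (−1)^{243−14} = -1.
The Jacobi symbol (98|243) = -1 (Zolotarev) agrees.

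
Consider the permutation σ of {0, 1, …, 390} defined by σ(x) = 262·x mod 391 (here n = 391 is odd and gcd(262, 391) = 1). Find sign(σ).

-1

Trace 26: π^k(26) = [26, 165, 220, 163, 87, 116, 285] for k=0..6.
6 cycles of lengths [176, 176, 16, 11, 11, 1].
6 cycles on 391: each ℓ→(−1)^(ℓ−1), product (−1)^385 = -1.
Zolotarev: (262|391) = -1, matching the cycle-count sign.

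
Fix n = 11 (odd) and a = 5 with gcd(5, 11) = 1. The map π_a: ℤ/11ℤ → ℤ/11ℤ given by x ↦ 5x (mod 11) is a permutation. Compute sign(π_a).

+1

Trace 1: π^k(1) = [1, 5, 3, 4, 9] for k=0..4.
Decompose π into cycles: lengths [5, 5, 1] (3 cycles, including the fixed point 0).
Σ(ℓ_i−1) = 11−3 = 8; sign = (−1)^8 = +1.
(5|11)_J = +1 (Zolotarev's lemma cross-check).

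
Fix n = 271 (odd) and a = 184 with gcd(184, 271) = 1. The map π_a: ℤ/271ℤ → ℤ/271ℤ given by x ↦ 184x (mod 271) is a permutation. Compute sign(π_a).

-1

Start at x=171: 171 → 28 → 3 → 10 → 214 → 81 → 270 → … (one orbit).
10 cycles of lengths [30, 30, 30, 30, 30, 30, 30, 30, 30, 1].
10 cycles on 271: each ℓ→(−1)^(ℓ−1), product (−1)^261 = -1.
Check: (184/271) = -1 by Zolotarev.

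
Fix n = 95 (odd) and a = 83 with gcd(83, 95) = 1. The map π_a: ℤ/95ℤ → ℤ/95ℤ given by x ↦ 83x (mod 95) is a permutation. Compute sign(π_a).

-1

Trace 87: π^k(87) = [87, 1, 83, 49, 77, 26, 68] for k=0..6.
Cycle type of π: 12×6 + 4 + 3×6 + 1; total 14 cycles.
n − c = 95 − 14 = 81; sign = (−1)^81 = -1.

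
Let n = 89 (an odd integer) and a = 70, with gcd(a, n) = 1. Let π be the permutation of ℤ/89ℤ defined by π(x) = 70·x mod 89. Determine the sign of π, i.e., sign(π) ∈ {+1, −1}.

Trace 77: π^k(77) = [77, 50, 29, 72, 56, 4, 13] for k=0..6.
Cycle type of π: 88 + 1; total 2 cycles.
89 − 2 = 87 transpositions; sign(π) = (−1)^87 = -1.
Zolotarev: (70|89) = -1, matching the cycle-count sign.

-1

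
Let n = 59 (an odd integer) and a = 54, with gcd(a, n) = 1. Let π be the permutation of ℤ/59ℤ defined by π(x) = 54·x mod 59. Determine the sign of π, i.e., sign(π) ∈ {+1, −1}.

Trace 30: π^k(30) = [30, 27, 42, 26, 47, 1, 54] for k=0..6.
The orbit structure of x ↦ 54x mod 59: 2 orbits of sizes [58, 1].
n − c = 59 − 2 = 57; sign = (−1)^57 = -1.

-1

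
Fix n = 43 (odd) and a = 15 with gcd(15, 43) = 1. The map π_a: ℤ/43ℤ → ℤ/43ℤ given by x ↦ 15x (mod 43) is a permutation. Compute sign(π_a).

+1

Orbit of 41 under x↦15x: [41, 13, 23, 1, 15, 10, 21]… (length divides ord_43(15)).
Cycle lengths of π_15 on ℤ/43ℤ: [21, 21, 1]; 3 cycles in total.
43 − 3 = 40 transpositions; sign(π) = (−1)^40 = +1.
(15|43)_J = +1 (Zolotarev's lemma cross-check).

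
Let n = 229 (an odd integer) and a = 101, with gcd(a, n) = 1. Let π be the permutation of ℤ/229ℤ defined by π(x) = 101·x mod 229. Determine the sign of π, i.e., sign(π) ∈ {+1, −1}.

-1

Trace 101: π^k(101) = [101, 125, 30, 53, 86, 213, 216] for k=0..6.
The orbit structure of x ↦ 101x mod 229: 4 orbits of sizes [76, 76, 76, 1].
Σ(ℓ_i−1) = 229−4 = 225; sign = (−1)^225 = -1.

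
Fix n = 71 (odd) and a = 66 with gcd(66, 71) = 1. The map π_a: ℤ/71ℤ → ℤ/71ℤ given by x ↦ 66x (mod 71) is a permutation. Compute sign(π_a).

-1

Orbit of 5 under x↦66x: [5, 46, 54, 14, 1, 66, 25]… (length divides ord_71(66)).
Decompose π into cycles: lengths [10, 10, 10, 10, 10, 10, 10, 1] (8 cycles, including the fixed point 0).
8 cycles on 71: each ℓ→(−1)^(ℓ−1), product (−1)^63 = -1.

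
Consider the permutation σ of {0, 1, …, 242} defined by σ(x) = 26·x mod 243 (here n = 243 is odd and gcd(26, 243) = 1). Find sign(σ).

-1

Trace 217: π^k(217) = [217, 53, 163, 107, 109, 161, 55] for k=0..6.
π_26 has 32 disjoint cycles with lengths [18, 18, 18, 18, 18, 18, 18, 18, 18, 6, 6, 6, 6, 6, 6, 6, 6, 6, 2, 2, 2, 2, 2, 2, 2, 2, 2, 2, 2, 2, 2, 1] on {0,…,242}.
243 − 32 = 211 transpositions; sign(π) = (−1)^211 = -1.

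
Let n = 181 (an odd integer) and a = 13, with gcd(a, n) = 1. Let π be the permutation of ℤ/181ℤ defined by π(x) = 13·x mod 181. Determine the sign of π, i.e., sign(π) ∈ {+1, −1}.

+1

Orbit of 5 under x↦13x: [5, 65, 121, 125, 177, 129, 48]… (length divides ord_181(13)).
The orbit structure of x ↦ 13x mod 181: 5 orbits of sizes [45, 45, 45, 45, 1].
n − c = 181 − 5 = 176; sign = (−1)^176 = +1.
Check: (13/181) = +1 by Zolotarev.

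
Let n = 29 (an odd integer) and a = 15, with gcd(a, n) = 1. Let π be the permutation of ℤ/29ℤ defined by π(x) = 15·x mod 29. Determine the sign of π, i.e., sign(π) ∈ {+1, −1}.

Orbit of 23 under x↦15x: [23, 26, 13, 21, 25, 27, 28]… (length divides ord_29(15)).
Cycle type of π: 28 + 1; total 2 cycles.
2 cycles on 29: each ℓ→(−1)^(ℓ−1), product (−1)^27 = -1.

-1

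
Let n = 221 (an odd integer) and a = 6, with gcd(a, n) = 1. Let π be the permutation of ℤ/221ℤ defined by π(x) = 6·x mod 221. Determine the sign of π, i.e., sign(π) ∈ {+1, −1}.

+1

Trace 37: π^k(37) = [37, 1, 6, 36, 216, 191, 41] for k=0..6.
Cycle type of π: 48×4 + 16 + 12 + 1; total 7 cycles.
221 − 7 = 214 transpositions; sign(π) = (−1)^214 = +1.
Check: (6/221) = +1 by Zolotarev.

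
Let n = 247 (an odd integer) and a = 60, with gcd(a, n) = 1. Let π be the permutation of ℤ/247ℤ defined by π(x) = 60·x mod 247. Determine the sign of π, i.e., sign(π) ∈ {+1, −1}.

Start at x=86: 86 → 220 → 109 → 118 → 164 → 207 → 70 → … (one orbit).
Cycle lengths of π_60 on ℤ/247ℤ: [36, 36, 36, 36, 36, 36, 18, 4, 4, 4, 1]; 11 cycles in total.
Σ(ℓ_i−1) = 247−11 = 236; sign = (−1)^236 = +1.
Via Zolotarev, sign(π_{60}) = (60|247) = +1.

+1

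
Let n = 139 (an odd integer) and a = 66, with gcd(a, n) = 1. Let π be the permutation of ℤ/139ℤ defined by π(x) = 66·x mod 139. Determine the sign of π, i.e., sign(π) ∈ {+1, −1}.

+1

Start at x=81: 81 → 64 → 54 → 89 → 36 → 13 → 24 → … (one orbit).
Cycle lengths of π_66 on ℤ/139ℤ: [69, 69, 1]; 3 cycles in total.
n − c = 139 − 3 = 136; sign = (−1)^136 = +1.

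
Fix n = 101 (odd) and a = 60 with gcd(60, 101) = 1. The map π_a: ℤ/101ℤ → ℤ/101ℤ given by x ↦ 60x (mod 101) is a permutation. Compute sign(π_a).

Start at x=36: 36 → 39 → 17 → 10 → 95 → 44 → 14 → … (one orbit).
6 cycles of lengths [20, 20, 20, 20, 20, 1].
With 6 cycles on 101 points, sign = (−1)^{101−6} = -1.
Via Zolotarev, sign(π_{60}) = (60|101) = -1.

-1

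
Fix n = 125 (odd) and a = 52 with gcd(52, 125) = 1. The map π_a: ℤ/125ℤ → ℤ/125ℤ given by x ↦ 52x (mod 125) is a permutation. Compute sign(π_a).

Trace 16: π^k(16) = [16, 82, 14, 103, 106, 12, 124] for k=0..6.
Decompose π into cycles: lengths [100, 20, 4, 1] (4 cycles, including the fixed point 0).
With 4 cycles on 125 points, sign = (−1)^{125−4} = -1.

-1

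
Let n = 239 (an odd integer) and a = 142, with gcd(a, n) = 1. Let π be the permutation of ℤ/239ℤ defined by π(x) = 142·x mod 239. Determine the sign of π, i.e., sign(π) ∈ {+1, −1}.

+1

Start at x=15: 15 → 218 → 125 → 64 → 6 → 135 → 50 → … (one orbit).
π_142 has 3 disjoint cycles with lengths [119, 119, 1] on {0,…,238}.
n − c = 239 − 3 = 236; sign = (−1)^236 = +1.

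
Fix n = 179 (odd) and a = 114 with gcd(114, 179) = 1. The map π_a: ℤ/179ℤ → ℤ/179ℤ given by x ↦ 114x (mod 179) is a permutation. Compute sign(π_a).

Orbit of 90 under x↦114x: [90, 57, 54, 70, 104, 42, 134]… (length divides ord_179(114)).
Cycle type of π: 178 + 1; total 2 cycles.
sign(π) = (−1)^{n − #cycles} = (−1)^{179−2} = (−1)^177 = -1.

-1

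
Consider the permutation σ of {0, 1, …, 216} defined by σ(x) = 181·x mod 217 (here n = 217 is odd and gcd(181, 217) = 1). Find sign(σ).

Start at x=216: 216 → 36 → 6 → 1 → 181 → 211 → 216 (one orbit).
Cycle type of π: 6×35 + 2×3 + 1; total 39 cycles.
Σ(ℓ_i−1) = 217−39 = 178; sign = (−1)^178 = +1.
(181|217)_J = +1 (Zolotarev's lemma cross-check).

+1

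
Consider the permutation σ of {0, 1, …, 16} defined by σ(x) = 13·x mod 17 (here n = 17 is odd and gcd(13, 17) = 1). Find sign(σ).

Start at x=4: 4 → 1 → 13 → 16 → 4 (one orbit).
5 cycles of lengths [4, 4, 4, 4, 1].
17 − 5 = 12 transpositions; sign(π) = (−1)^12 = +1.
Via Zolotarev, sign(π_{13}) = (13|17) = +1.

+1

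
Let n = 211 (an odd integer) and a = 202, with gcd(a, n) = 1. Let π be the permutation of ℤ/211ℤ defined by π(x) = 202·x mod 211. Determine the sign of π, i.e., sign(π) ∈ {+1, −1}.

-1

Start at x=206: 206 → 45 → 17 → 58 → 111 → 56 → 129 → … (one orbit).
Decompose π into cycles: lengths [210, 1] (2 cycles, including the fixed point 0).
With 2 cycles on 211 points, sign = (−1)^{211−2} = -1.
The Jacobi symbol (202|211) = -1 (Zolotarev) agrees.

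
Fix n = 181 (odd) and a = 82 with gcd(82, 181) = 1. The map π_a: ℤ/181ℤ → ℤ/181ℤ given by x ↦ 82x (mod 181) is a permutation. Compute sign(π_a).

Start at x=135: 135 → 29 → 25 → 59 → 132 → 145 → 125 → … (one orbit).
Cycle lengths of π_82 on ℤ/181ℤ: [15, 15, 15, 15, 15, 15, 15, 15, 15, 15, 15, 15, 1]; 13 cycles in total.
13 cycles on 181: each ℓ→(−1)^(ℓ−1), product (−1)^168 = +1.
Check: (82/181) = +1 by Zolotarev.

+1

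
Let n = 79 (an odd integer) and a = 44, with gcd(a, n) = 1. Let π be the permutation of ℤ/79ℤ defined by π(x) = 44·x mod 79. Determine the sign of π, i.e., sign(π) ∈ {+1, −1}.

+1

Orbit of 44 under x↦44x: [44, 40, 22, 20, 11, 10, 45]… (length divides ord_79(44)).
The orbit structure of x ↦ 44x mod 79: 3 orbits of sizes [39, 39, 1].
With 3 cycles on 79 points, sign = (−1)^{79−3} = +1.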